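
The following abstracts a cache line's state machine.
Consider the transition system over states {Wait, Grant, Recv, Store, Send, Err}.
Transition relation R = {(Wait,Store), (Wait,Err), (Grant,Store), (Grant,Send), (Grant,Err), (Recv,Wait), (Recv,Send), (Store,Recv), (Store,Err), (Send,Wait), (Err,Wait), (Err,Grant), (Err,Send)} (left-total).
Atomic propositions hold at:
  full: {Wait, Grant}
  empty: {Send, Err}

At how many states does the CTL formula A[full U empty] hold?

2

A[full U empty]: least fixpoint, start Z0 = Sat(empty) = {Send, Err}, add states in Sat(full) with every successor in Z. Already a fixed point.
Sat(A[full U empty]) = {Send, Err}
|Sat(A[full U empty])| = |{Send, Err}| = 2.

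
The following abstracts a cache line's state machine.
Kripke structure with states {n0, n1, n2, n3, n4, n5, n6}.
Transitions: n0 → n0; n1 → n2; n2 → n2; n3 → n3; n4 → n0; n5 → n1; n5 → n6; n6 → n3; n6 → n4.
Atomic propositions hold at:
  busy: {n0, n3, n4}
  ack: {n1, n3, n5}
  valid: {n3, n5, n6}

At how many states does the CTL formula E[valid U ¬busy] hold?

Sat(¬busy) = {n1, n2, n5, n6}
E[valid U ¬busy]: least fixpoint, start Z0 = Sat(¬busy) = {n1, n2, n5, n6}, add states in Sat(valid) with some successor in Z. Already a fixed point.
Sat(E[valid U ¬busy]) = {n1, n2, n5, n6}
|Sat(E[valid U ¬busy])| = |{n1, n2, n5, n6}| = 4.

4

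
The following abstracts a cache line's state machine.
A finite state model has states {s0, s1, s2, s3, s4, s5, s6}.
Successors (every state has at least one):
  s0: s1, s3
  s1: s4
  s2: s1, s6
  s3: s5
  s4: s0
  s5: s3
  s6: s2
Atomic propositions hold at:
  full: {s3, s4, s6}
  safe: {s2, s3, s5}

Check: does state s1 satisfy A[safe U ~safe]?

Yes

Sat(~safe) = {s0, s1, s4, s6}
A[safe U ~safe]: least fixpoint, start Z0 = Sat(~safe) = {s0, s1, s4, s6}, add states in Sat(safe) with every successor in Z. Z1 = {s0, s1, s2, s4, s6}; fixed.
Sat(A[safe U ~safe]) = {s0, s1, s2, s4, s6}
s1 ∈ Sat(A[safe U ~safe]) = {s0, s1, s2, s4, s6}, so the formula holds at s1.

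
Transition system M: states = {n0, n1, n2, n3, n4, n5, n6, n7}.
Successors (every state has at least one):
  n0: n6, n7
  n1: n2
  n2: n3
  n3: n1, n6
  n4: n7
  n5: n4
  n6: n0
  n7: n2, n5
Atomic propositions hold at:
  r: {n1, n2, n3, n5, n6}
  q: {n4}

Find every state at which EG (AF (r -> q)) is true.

Sat(r -> q) = {n0, n4, n7}
AF (r -> q): least fixpoint, start Z0 = {n0, n4, n7}, add states with every successor in Z. Z1 = {n0, n4, n5, n6, n7}; fixed.
Sat(AF (r -> q)) = {n0, n4, n5, n6, n7}
EG (AF (r -> q)): greatest fixpoint, start Z0 = {n0, n4, n5, n6, n7}, keep only states in Sat with some successor in Z. Already a fixed point.
Sat(EG (AF (r -> q))) = {n0, n4, n5, n6, n7}

{n0, n4, n5, n6, n7}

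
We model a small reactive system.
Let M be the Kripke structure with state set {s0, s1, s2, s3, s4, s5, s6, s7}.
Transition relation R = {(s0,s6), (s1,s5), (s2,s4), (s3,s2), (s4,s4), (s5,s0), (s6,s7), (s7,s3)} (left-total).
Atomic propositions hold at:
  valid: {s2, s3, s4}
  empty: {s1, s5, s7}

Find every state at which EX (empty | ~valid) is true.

{s0, s1, s5, s6}

Sat(~valid) = {s0, s1, s5, s6, s7}
Sat(empty | ~valid) = {s0, s1, s5, s6, s7}
Sat(EX (empty | ~valid)) = {s : some successor in {s0, s1, s5, s6, s7}} = {s0, s1, s5, s6}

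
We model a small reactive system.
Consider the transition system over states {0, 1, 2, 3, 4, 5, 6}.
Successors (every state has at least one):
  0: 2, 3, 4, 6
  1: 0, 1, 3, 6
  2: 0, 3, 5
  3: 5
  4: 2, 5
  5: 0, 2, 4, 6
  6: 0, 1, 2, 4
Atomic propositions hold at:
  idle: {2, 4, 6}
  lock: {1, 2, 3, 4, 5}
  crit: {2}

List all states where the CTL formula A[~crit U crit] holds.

Sat(~crit) = {0, 1, 3, 4, 5, 6}
A[~crit U crit]: least fixpoint, start Z0 = Sat(crit) = {2}, add states in Sat(~crit) with every successor in Z. Already a fixed point.
Sat(A[~crit U crit]) = {2}

{2}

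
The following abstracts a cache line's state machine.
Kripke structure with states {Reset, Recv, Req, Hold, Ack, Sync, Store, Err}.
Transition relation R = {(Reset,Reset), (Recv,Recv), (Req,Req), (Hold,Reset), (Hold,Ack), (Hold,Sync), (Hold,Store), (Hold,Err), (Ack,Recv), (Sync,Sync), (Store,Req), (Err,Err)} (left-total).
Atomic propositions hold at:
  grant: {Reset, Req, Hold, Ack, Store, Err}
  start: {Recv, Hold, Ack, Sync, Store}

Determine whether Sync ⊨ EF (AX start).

Sat(AX start) = {s : every successor in {Recv, Hold, Ack, Sync, Store}} = {Recv, Ack, Sync}
EF (AX start): least fixpoint, start Z0 = {Recv, Ack, Sync}, add states with some successor in Z. Z1 = {Recv, Hold, Ack, Sync}; fixed.
Sat(EF (AX start)) = {Recv, Hold, Ack, Sync}
Sync ∈ Sat(EF (AX start)) = {Recv, Hold, Ack, Sync}, so the formula holds at Sync.

Yes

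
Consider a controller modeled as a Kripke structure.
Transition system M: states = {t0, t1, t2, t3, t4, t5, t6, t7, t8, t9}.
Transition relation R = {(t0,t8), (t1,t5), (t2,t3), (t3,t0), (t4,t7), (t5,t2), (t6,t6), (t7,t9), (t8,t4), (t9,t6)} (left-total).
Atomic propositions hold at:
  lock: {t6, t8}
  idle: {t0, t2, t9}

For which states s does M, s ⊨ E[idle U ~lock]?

{t0, t1, t2, t3, t4, t5, t7, t9}

Sat(~lock) = {t0, t1, t2, t3, t4, t5, t7, t9}
E[idle U ~lock]: least fixpoint, start Z0 = Sat(~lock) = {t0, t1, t2, t3, t4, t5, t7, t9}, add states in Sat(idle) with some successor in Z. Already a fixed point.
Sat(E[idle U ~lock]) = {t0, t1, t2, t3, t4, t5, t7, t9}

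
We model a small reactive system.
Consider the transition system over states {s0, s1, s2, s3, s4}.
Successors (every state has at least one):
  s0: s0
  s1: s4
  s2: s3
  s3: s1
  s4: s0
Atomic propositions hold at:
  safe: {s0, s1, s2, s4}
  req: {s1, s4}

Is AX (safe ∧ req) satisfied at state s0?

Sat(safe ∧ req) = {s1, s4}
Sat(AX (safe ∧ req)) = {s : every successor in {s1, s4}} = {s1, s3}
s0 ∉ Sat(AX (safe ∧ req)) = {s1, s3}, so the formula does not hold at s0.

No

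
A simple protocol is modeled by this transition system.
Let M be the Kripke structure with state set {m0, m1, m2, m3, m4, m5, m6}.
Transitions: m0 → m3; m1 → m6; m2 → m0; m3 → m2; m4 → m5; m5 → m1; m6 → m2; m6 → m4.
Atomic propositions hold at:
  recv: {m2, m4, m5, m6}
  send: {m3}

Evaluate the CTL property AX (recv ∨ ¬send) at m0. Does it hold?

Sat(¬send) = {m0, m1, m2, m4, m5, m6}
Sat(recv ∨ ¬send) = {m0, m1, m2, m4, m5, m6}
Sat(AX (recv ∨ ¬send)) = {s : every successor in {m0, m1, m2, m4, m5, m6}} = {m1, m2, m3, m4, m5, m6}
m0 ∉ Sat(AX (recv ∨ ¬send)) = {m1, m2, m3, m4, m5, m6}, so the formula does not hold at m0.

No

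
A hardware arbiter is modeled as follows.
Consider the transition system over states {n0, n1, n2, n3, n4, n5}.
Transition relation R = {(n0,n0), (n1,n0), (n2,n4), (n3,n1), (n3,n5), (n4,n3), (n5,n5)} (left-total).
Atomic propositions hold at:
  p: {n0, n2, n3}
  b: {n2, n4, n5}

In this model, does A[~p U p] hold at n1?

Yes

Sat(~p) = {n1, n4, n5}
A[~p U p]: least fixpoint, start Z0 = Sat(p) = {n0, n2, n3}, add states in Sat(~p) with every successor in Z. Z1 = {n0, n1, n2, n3, n4}; fixed.
Sat(A[~p U p]) = {n0, n1, n2, n3, n4}
n1 ∈ Sat(A[~p U p]) = {n0, n1, n2, n3, n4}, so the formula holds at n1.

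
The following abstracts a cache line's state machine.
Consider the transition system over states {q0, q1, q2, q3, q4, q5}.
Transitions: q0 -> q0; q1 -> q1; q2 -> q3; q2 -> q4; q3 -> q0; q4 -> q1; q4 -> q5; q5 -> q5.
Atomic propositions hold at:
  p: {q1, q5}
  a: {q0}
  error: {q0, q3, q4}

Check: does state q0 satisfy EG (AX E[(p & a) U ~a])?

Sat(p & a) = ∅
Sat(~a) = {q1, q2, q3, q4, q5}
E[(p & a) U ~a]: least fixpoint, start Z0 = Sat(~a) = {q1, q2, q3, q4, q5}, add states in Sat(p & a) with some successor in Z. Already a fixed point.
Sat(E[(p & a) U ~a]) = {q1, q2, q3, q4, q5}
Sat(AX E[(p & a) U ~a]) = {s : every successor in {q1, q2, q3, q4, q5}} = {q1, q2, q4, q5}
EG (AX E[(p & a) U ~a]): greatest fixpoint, start Z0 = {q1, q2, q4, q5}, keep only states in Sat with some successor in Z. Already a fixed point.
Sat(EG (AX E[(p & a) U ~a])) = {q1, q2, q4, q5}
q0 ∉ Sat(EG (AX E[(p & a) U ~a])) = {q1, q2, q4, q5}, so the formula does not hold at q0.

No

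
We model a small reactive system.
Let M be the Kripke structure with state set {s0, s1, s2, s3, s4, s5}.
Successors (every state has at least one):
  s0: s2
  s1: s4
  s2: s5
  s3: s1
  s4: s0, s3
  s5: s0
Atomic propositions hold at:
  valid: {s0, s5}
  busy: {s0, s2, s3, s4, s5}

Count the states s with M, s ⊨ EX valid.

Sat(EX valid) = {s : some successor in {s0, s5}} = {s2, s4, s5}
|Sat(EX valid)| = |{s2, s4, s5}| = 3.

3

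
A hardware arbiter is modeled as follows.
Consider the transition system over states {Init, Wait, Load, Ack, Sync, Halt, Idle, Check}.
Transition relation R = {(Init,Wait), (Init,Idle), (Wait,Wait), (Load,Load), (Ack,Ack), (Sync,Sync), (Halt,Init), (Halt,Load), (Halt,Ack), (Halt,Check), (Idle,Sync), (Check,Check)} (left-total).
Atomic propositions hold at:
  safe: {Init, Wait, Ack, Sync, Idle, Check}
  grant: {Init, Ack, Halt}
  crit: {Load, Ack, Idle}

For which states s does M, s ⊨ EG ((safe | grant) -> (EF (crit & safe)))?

Sat(safe | grant) = {Init, Wait, Ack, Sync, Halt, Idle, Check}
Sat(crit & safe) = {Ack, Idle}
EF (crit & safe): least fixpoint, start Z0 = {Ack, Idle}, add states with some successor in Z. Z1 = {Init, Ack, Halt, Idle}; fixed.
Sat(EF (crit & safe)) = {Init, Ack, Halt, Idle}
Sat((safe | grant) -> (EF (crit & safe))) = {Init, Load, Ack, Halt, Idle}
EG ((safe | grant) -> (EF (crit & safe))): greatest fixpoint, start Z0 = {Init, Load, Ack, Halt, Idle}, keep only states in Sat with some successor in Z. Z1 = {Init, Load, Ack, Halt}; Z2 = {Load, Ack, Halt}; fixed.
Sat(EG ((safe | grant) -> (EF (crit & safe)))) = {Load, Ack, Halt}

{Load, Ack, Halt}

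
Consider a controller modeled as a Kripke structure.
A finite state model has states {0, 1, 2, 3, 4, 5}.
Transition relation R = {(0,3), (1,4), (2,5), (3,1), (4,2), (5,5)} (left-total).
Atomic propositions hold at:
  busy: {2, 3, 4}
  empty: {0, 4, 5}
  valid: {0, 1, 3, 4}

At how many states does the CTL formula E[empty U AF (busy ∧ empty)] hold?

4

Sat(busy ∧ empty) = {4}
AF (busy ∧ empty): least fixpoint, start Z0 = {4}, add states with every successor in Z. Z1 = {1, 4}; Z2 = {1, 3, 4}; Z3 = {0, 1, 3, 4}; fixed.
Sat(AF (busy ∧ empty)) = {0, 1, 3, 4}
E[empty U AF (busy ∧ empty)]: least fixpoint, start Z0 = Sat(AF (busy ∧ empty)) = {0, 1, 3, 4}, add states in Sat(empty) with some successor in Z. Already a fixed point.
Sat(E[empty U AF (busy ∧ empty)]) = {0, 1, 3, 4}
|Sat(E[empty U AF (busy ∧ empty)])| = |{0, 1, 3, 4}| = 4.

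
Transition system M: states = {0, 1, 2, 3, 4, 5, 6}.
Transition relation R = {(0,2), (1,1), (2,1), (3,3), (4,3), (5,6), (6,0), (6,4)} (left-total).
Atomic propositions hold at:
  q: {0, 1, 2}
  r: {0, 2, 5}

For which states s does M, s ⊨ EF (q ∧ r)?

Sat(q ∧ r) = {0, 2}
EF (q ∧ r): least fixpoint, start Z0 = {0, 2}, add states with some successor in Z. Z1 = {0, 2, 6}; Z2 = {0, 2, 5, 6}; fixed.
Sat(EF (q ∧ r)) = {0, 2, 5, 6}

{0, 2, 5, 6}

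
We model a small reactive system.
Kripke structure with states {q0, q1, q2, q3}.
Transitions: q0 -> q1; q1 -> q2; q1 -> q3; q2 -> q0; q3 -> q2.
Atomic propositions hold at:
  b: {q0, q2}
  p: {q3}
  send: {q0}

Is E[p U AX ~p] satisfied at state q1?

Sat(~p) = {q0, q1, q2}
Sat(AX ~p) = {s : every successor in {q0, q1, q2}} = {q0, q2, q3}
E[p U AX ~p]: least fixpoint, start Z0 = Sat(AX ~p) = {q0, q2, q3}, add states in Sat(p) with some successor in Z. Already a fixed point.
Sat(E[p U AX ~p]) = {q0, q2, q3}
q1 ∉ Sat(E[p U AX ~p]) = {q0, q2, q3}, so the formula does not hold at q1.

No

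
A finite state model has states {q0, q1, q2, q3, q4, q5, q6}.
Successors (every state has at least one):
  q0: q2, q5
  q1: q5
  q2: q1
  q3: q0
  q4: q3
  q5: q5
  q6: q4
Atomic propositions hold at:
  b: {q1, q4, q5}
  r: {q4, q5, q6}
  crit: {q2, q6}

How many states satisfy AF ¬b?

Sat(¬b) = {q0, q2, q3, q6}
AF ¬b: least fixpoint, start Z0 = {q0, q2, q3, q6}, add states with every successor in Z. Z1 = {q0, q2, q3, q4, q6}; fixed.
Sat(AF ¬b) = {q0, q2, q3, q4, q6}
|Sat(AF ¬b)| = |{q0, q2, q3, q4, q6}| = 5.

5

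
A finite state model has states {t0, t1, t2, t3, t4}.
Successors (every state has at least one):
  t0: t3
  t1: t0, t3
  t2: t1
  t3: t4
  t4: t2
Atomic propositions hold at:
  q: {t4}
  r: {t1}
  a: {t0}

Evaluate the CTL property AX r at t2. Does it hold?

Sat(AX r) = {s : every successor in {t1}} = {t2}
t2 ∈ Sat(AX r) = {t2}, so the formula holds at t2.

Yes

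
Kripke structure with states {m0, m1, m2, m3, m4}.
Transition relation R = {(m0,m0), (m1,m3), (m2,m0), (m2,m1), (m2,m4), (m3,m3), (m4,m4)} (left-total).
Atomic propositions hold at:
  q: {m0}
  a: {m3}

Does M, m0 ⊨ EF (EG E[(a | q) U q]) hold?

Yes

Sat(a | q) = {m0, m3}
E[(a | q) U q]: least fixpoint, start Z0 = Sat(q) = {m0}, add states in Sat(a | q) with some successor in Z. Already a fixed point.
Sat(E[(a | q) U q]) = {m0}
EG E[(a | q) U q]: greatest fixpoint, start Z0 = {m0}, keep only states in Sat with some successor in Z. Already a fixed point.
Sat(EG E[(a | q) U q]) = {m0}
EF (EG E[(a | q) U q]): least fixpoint, start Z0 = {m0}, add states with some successor in Z. Z1 = {m0, m2}; fixed.
Sat(EF (EG E[(a | q) U q])) = {m0, m2}
m0 ∈ Sat(EF (EG E[(a | q) U q])) = {m0, m2}, so the formula holds at m0.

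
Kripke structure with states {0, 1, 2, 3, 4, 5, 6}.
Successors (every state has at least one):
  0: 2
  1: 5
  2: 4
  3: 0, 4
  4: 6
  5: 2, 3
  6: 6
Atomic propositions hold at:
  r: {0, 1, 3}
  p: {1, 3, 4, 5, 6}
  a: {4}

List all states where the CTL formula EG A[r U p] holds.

{1, 3, 4, 5, 6}

A[r U p]: least fixpoint, start Z0 = Sat(p) = {1, 3, 4, 5, 6}, add states in Sat(r) with every successor in Z. Already a fixed point.
Sat(A[r U p]) = {1, 3, 4, 5, 6}
EG A[r U p]: greatest fixpoint, start Z0 = {1, 3, 4, 5, 6}, keep only states in Sat with some successor in Z. Already a fixed point.
Sat(EG A[r U p]) = {1, 3, 4, 5, 6}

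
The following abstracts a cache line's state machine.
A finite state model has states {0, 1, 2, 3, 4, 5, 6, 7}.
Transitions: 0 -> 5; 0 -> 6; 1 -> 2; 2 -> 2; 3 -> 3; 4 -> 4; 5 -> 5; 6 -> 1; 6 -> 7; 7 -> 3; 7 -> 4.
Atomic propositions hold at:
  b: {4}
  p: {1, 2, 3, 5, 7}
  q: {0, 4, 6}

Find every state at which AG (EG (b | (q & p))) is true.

{4}

Sat(q & p) = ∅
Sat(b | (q & p)) = {4}
EG (b | (q & p)): greatest fixpoint, start Z0 = {4}, keep only states in Sat with some successor in Z. Already a fixed point.
Sat(EG (b | (q & p))) = {4}
AG (EG (b | (q & p))): greatest fixpoint, start Z0 = {4}, keep only states in Sat with every successor in Z. Already a fixed point.
Sat(AG (EG (b | (q & p)))) = {4}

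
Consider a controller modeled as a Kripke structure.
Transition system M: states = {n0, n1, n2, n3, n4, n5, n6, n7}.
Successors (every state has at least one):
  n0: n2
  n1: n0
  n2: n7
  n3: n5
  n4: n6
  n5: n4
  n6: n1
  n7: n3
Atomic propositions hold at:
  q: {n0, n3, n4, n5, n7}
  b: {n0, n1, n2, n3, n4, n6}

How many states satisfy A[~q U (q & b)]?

5

Sat(~q) = {n1, n2, n6}
Sat(q & b) = {n0, n3, n4}
A[~q U (q & b)]: least fixpoint, start Z0 = Sat((q & b)) = {n0, n3, n4}, add states in Sat(~q) with every successor in Z. Z1 = {n0, n1, n3, n4}; Z2 = {n0, n1, n3, n4, n6}; fixed.
Sat(A[~q U (q & b)]) = {n0, n1, n3, n4, n6}
|Sat(A[~q U (q & b)])| = |{n0, n1, n3, n4, n6}| = 5.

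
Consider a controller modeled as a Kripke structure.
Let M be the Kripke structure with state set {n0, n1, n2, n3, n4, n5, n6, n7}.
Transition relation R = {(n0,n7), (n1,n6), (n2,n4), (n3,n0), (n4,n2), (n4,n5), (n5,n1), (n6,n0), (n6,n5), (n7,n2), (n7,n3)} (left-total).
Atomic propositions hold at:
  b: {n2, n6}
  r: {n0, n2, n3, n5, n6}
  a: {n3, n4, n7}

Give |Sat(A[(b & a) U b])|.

2

Sat(b & a) = ∅
A[(b & a) U b]: least fixpoint, start Z0 = Sat(b) = {n2, n6}, add states in Sat(b & a) with every successor in Z. Already a fixed point.
Sat(A[(b & a) U b]) = {n2, n6}
|Sat(A[(b & a) U b])| = |{n2, n6}| = 2.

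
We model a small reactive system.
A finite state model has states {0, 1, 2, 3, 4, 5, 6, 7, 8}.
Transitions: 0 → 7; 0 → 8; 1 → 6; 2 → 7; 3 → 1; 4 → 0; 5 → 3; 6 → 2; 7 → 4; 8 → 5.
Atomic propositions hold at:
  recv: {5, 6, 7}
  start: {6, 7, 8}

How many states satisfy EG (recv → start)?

Sat(recv → start) = {0, 1, 2, 3, 4, 6, 7, 8}
EG (recv → start): greatest fixpoint, start Z0 = {0, 1, 2, 3, 4, 6, 7, 8}, keep only states in Sat with some successor in Z. Z1 = {0, 1, 2, 3, 4, 6, 7}; fixed.
Sat(EG (recv → start)) = {0, 1, 2, 3, 4, 6, 7}
|Sat(EG (recv → start))| = |{0, 1, 2, 3, 4, 6, 7}| = 7.

7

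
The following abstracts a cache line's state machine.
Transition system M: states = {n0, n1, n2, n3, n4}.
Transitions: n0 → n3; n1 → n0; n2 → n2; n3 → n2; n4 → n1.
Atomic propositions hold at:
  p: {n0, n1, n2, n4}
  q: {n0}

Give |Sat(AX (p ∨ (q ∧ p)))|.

Sat(q ∧ p) = {n0}
Sat(p ∨ (q ∧ p)) = {n0, n1, n2, n4}
Sat(AX (p ∨ (q ∧ p))) = {s : every successor in {n0, n1, n2, n4}} = {n1, n2, n3, n4}
|Sat(AX (p ∨ (q ∧ p)))| = |{n1, n2, n3, n4}| = 4.

4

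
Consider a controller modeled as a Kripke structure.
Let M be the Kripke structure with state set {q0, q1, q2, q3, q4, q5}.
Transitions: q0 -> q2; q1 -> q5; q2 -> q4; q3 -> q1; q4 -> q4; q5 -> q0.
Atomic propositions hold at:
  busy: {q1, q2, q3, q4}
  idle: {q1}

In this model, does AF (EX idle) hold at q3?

Sat(EX idle) = {s : some successor in {q1}} = {q3}
AF (EX idle): least fixpoint, start Z0 = {q3}, add states with every successor in Z. Already a fixed point.
Sat(AF (EX idle)) = {q3}
q3 ∈ Sat(AF (EX idle)) = {q3}, so the formula holds at q3.

Yes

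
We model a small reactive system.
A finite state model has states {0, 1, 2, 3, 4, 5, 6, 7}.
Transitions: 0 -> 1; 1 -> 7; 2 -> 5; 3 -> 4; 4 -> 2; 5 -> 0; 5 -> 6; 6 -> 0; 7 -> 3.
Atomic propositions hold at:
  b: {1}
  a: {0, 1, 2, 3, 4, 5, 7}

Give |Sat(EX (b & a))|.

Sat(b & a) = {1}
Sat(EX (b & a)) = {s : some successor in {1}} = {0}
|Sat(EX (b & a))| = |{0}| = 1.

1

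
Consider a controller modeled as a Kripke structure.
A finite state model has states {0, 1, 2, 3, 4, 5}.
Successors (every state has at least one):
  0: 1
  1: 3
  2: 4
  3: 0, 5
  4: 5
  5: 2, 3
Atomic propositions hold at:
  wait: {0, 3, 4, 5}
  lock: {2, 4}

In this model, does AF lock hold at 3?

AF lock: least fixpoint, start Z0 = {2, 4}, add states with every successor in Z. Already a fixed point.
Sat(AF lock) = {2, 4}
3 ∉ Sat(AF lock) = {2, 4}, so the formula does not hold at 3.

No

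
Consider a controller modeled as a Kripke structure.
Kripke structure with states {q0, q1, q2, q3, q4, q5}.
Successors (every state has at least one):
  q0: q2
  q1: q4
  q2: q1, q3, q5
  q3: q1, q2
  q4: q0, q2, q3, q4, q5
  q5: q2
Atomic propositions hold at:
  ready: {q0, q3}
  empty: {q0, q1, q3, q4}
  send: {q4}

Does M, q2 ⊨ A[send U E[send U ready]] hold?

E[send U ready]: least fixpoint, start Z0 = Sat(ready) = {q0, q3}, add states in Sat(send) with some successor in Z. Z1 = {q0, q3, q4}; fixed.
Sat(E[send U ready]) = {q0, q3, q4}
A[send U E[send U ready]]: least fixpoint, start Z0 = Sat(E[send U ready]) = {q0, q3, q4}, add states in Sat(send) with every successor in Z. Already a fixed point.
Sat(A[send U E[send U ready]]) = {q0, q3, q4}
q2 ∉ Sat(A[send U E[send U ready]]) = {q0, q3, q4}, so the formula does not hold at q2.

No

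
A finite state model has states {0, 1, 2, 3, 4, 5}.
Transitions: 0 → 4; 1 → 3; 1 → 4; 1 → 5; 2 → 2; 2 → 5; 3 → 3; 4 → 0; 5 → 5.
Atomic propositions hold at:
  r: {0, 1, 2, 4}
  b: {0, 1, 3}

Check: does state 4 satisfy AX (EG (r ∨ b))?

Sat(r ∨ b) = {0, 1, 2, 3, 4}
EG (r ∨ b): greatest fixpoint, start Z0 = {0, 1, 2, 3, 4}, keep only states in Sat with some successor in Z. Already a fixed point.
Sat(EG (r ∨ b)) = {0, 1, 2, 3, 4}
Sat(AX (EG (r ∨ b))) = {s : every successor in {0, 1, 2, 3, 4}} = {0, 3, 4}
4 ∈ Sat(AX (EG (r ∨ b))) = {0, 3, 4}, so the formula holds at 4.

Yes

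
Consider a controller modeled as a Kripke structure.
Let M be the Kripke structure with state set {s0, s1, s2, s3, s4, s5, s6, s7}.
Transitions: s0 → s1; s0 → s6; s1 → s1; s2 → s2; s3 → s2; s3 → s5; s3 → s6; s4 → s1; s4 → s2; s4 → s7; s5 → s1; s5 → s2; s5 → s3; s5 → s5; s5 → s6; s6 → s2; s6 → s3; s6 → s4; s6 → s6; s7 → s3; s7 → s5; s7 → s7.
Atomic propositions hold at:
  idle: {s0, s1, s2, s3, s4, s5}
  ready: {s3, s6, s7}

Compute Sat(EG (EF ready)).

{s0, s3, s4, s5, s6, s7}

EF ready: least fixpoint, start Z0 = {s3, s6, s7}, add states with some successor in Z. Z1 = {s0, s3, s4, s5, s6, s7}; fixed.
Sat(EF ready) = {s0, s3, s4, s5, s6, s7}
EG (EF ready): greatest fixpoint, start Z0 = {s0, s3, s4, s5, s6, s7}, keep only states in Sat with some successor in Z. Already a fixed point.
Sat(EG (EF ready)) = {s0, s3, s4, s5, s6, s7}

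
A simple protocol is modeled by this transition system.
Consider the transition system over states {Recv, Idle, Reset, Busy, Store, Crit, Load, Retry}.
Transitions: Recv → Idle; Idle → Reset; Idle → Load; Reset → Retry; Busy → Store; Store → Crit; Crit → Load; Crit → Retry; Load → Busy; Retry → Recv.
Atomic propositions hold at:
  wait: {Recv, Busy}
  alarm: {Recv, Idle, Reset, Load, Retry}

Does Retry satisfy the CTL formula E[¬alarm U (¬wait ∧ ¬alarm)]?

No

Sat(¬alarm) = {Busy, Store, Crit}
Sat(¬wait) = {Idle, Reset, Store, Crit, Load, Retry}
Sat(¬wait ∧ ¬alarm) = {Store, Crit}
E[¬alarm U (¬wait ∧ ¬alarm)]: least fixpoint, start Z0 = Sat((¬wait ∧ ¬alarm)) = {Store, Crit}, add states in Sat(¬alarm) with some successor in Z. Z1 = {Busy, Store, Crit}; fixed.
Sat(E[¬alarm U (¬wait ∧ ¬alarm)]) = {Busy, Store, Crit}
Retry ∉ Sat(E[¬alarm U (¬wait ∧ ¬alarm)]) = {Busy, Store, Crit}, so the formula does not hold at Retry.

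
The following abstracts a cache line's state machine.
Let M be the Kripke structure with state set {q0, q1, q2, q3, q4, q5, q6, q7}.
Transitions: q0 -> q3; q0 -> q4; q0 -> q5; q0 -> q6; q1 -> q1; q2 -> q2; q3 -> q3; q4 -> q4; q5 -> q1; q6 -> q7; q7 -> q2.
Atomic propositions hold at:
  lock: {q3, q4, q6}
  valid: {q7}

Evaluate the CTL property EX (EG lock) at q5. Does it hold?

EG lock: greatest fixpoint, start Z0 = {q3, q4, q6}, keep only states in Sat with some successor in Z. Z1 = {q3, q4}; fixed.
Sat(EG lock) = {q3, q4}
Sat(EX (EG lock)) = {s : some successor in {q3, q4}} = {q0, q3, q4}
q5 ∉ Sat(EX (EG lock)) = {q0, q3, q4}, so the formula does not hold at q5.

No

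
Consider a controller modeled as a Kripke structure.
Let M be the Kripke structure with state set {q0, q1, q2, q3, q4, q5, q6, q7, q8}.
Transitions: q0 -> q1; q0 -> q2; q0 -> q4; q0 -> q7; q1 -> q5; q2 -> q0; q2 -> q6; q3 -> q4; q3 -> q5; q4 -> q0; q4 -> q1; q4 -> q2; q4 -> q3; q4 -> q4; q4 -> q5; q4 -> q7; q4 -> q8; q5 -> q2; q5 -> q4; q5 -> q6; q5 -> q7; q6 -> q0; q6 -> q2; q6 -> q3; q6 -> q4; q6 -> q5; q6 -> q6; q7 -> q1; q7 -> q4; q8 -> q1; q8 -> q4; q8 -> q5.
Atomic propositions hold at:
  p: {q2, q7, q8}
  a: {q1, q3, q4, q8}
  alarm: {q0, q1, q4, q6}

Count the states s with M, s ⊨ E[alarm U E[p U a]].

7

E[p U a]: least fixpoint, start Z0 = Sat(a) = {q1, q3, q4, q8}, add states in Sat(p) with some successor in Z. Z1 = {q1, q3, q4, q7, q8}; fixed.
Sat(E[p U a]) = {q1, q3, q4, q7, q8}
E[alarm U E[p U a]]: least fixpoint, start Z0 = Sat(E[p U a]) = {q1, q3, q4, q7, q8}, add states in Sat(alarm) with some successor in Z. Z1 = {q0, q1, q3, q4, q6, q7, q8}; fixed.
Sat(E[alarm U E[p U a]]) = {q0, q1, q3, q4, q6, q7, q8}
|Sat(E[alarm U E[p U a]])| = |{q0, q1, q3, q4, q6, q7, q8}| = 7.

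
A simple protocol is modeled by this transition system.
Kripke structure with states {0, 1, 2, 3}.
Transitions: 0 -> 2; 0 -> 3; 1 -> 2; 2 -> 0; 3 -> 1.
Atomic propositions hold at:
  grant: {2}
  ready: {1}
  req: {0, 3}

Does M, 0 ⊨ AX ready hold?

No

Sat(AX ready) = {s : every successor in {1}} = {3}
0 ∉ Sat(AX ready) = {3}, so the formula does not hold at 0.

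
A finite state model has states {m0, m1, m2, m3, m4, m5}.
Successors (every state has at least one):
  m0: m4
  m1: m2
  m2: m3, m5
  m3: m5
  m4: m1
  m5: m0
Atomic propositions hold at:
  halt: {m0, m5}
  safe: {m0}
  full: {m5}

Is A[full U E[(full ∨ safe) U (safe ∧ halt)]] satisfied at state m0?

Sat(full ∨ safe) = {m0, m5}
Sat(safe ∧ halt) = {m0}
E[(full ∨ safe) U (safe ∧ halt)]: least fixpoint, start Z0 = Sat((safe ∧ halt)) = {m0}, add states in Sat(full ∨ safe) with some successor in Z. Z1 = {m0, m5}; fixed.
Sat(E[(full ∨ safe) U (safe ∧ halt)]) = {m0, m5}
A[full U E[(full ∨ safe) U (safe ∧ halt)]]: least fixpoint, start Z0 = Sat(E[(full ∨ safe) U (safe ∧ halt)]) = {m0, m5}, add states in Sat(full) with every successor in Z. Already a fixed point.
Sat(A[full U E[(full ∨ safe) U (safe ∧ halt)]]) = {m0, m5}
m0 ∈ Sat(A[full U E[(full ∨ safe) U (safe ∧ halt)]]) = {m0, m5}, so the formula holds at m0.

Yes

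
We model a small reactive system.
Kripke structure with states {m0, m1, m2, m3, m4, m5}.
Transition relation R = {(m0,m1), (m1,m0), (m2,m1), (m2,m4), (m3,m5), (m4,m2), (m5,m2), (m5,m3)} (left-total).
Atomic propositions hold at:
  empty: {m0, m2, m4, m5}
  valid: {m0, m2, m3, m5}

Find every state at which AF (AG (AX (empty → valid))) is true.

Sat(empty → valid) = {m0, m1, m2, m3, m5}
Sat(AX (empty → valid)) = {s : every successor in {m0, m1, m2, m3, m5}} = {m0, m1, m3, m4, m5}
AG (AX (empty → valid)): greatest fixpoint, start Z0 = {m0, m1, m3, m4, m5}, keep only states in Sat with every successor in Z. Z1 = {m0, m1, m3}; Z2 = {m0, m1}; fixed.
Sat(AG (AX (empty → valid))) = {m0, m1}
AF (AG (AX (empty → valid))): least fixpoint, start Z0 = {m0, m1}, add states with every successor in Z. Already a fixed point.
Sat(AF (AG (AX (empty → valid)))) = {m0, m1}

{m0, m1}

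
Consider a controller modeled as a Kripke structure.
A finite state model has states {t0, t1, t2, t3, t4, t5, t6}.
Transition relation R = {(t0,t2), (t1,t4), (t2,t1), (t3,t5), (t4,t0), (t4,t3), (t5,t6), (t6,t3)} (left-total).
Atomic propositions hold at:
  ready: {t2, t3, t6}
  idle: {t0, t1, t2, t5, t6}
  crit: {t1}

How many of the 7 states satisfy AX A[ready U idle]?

A[ready U idle]: least fixpoint, start Z0 = Sat(idle) = {t0, t1, t2, t5, t6}, add states in Sat(ready) with every successor in Z. Z1 = {t0, t1, t2, t3, t5, t6}; fixed.
Sat(A[ready U idle]) = {t0, t1, t2, t3, t5, t6}
Sat(AX A[ready U idle]) = {s : every successor in {t0, t1, t2, t3, t5, t6}} = {t0, t2, t3, t4, t5, t6}
|Sat(AX A[ready U idle])| = |{t0, t2, t3, t4, t5, t6}| = 6.

6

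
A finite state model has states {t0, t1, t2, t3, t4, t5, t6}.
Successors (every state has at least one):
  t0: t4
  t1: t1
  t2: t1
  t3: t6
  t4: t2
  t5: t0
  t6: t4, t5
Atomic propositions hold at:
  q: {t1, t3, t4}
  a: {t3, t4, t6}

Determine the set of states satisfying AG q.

AG q: greatest fixpoint, start Z0 = {t1, t3, t4}, keep only states in Sat with every successor in Z. Z1 = {t1}; fixed.
Sat(AG q) = {t1}

{t1}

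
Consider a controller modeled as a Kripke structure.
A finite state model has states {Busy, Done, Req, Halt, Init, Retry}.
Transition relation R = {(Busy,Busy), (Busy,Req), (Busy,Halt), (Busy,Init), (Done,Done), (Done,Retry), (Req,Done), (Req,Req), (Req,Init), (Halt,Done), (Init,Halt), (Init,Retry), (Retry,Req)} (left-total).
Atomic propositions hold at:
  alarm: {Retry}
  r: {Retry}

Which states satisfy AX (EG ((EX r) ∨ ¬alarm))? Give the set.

Sat(EX r) = {s : some successor in {Retry}} = {Done, Init}
Sat(¬alarm) = {Busy, Done, Req, Halt, Init}
Sat((EX r) ∨ ¬alarm) = {Busy, Done, Req, Halt, Init}
EG ((EX r) ∨ ¬alarm): greatest fixpoint, start Z0 = {Busy, Done, Req, Halt, Init}, keep only states in Sat with some successor in Z. Already a fixed point.
Sat(EG ((EX r) ∨ ¬alarm)) = {Busy, Done, Req, Halt, Init}
Sat(AX (EG ((EX r) ∨ ¬alarm))) = {s : every successor in {Busy, Done, Req, Halt, Init}} = {Busy, Req, Halt, Retry}

{Busy, Req, Halt, Retry}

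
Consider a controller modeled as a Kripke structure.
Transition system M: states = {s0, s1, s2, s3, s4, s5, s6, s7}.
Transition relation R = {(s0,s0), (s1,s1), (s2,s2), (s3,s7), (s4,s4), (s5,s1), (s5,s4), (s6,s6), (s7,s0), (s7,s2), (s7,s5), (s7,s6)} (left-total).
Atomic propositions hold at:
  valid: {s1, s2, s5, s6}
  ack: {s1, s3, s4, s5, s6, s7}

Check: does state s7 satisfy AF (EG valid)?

EG valid: greatest fixpoint, start Z0 = {s1, s2, s5, s6}, keep only states in Sat with some successor in Z. Already a fixed point.
Sat(EG valid) = {s1, s2, s5, s6}
AF (EG valid): least fixpoint, start Z0 = {s1, s2, s5, s6}, add states with every successor in Z. Already a fixed point.
Sat(AF (EG valid)) = {s1, s2, s5, s6}
s7 ∉ Sat(AF (EG valid)) = {s1, s2, s5, s6}, so the formula does not hold at s7.

No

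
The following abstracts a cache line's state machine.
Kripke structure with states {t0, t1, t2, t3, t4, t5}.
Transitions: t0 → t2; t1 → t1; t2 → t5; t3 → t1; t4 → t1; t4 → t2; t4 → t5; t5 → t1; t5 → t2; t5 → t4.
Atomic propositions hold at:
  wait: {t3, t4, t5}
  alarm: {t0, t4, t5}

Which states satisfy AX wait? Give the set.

Sat(AX wait) = {s : every successor in {t3, t4, t5}} = {t2}

{t2}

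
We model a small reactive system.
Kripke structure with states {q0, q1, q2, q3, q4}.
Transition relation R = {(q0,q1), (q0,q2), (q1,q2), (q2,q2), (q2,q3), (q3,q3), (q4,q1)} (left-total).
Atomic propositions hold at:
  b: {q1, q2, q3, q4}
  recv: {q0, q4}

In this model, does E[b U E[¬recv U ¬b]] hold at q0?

Sat(¬recv) = {q1, q2, q3}
Sat(¬b) = {q0}
E[¬recv U ¬b]: least fixpoint, start Z0 = Sat(¬b) = {q0}, add states in Sat(¬recv) with some successor in Z. Already a fixed point.
Sat(E[¬recv U ¬b]) = {q0}
E[b U E[¬recv U ¬b]]: least fixpoint, start Z0 = Sat(E[¬recv U ¬b]) = {q0}, add states in Sat(b) with some successor in Z. Already a fixed point.
Sat(E[b U E[¬recv U ¬b]]) = {q0}
q0 ∈ Sat(E[b U E[¬recv U ¬b]]) = {q0}, so the formula holds at q0.

Yes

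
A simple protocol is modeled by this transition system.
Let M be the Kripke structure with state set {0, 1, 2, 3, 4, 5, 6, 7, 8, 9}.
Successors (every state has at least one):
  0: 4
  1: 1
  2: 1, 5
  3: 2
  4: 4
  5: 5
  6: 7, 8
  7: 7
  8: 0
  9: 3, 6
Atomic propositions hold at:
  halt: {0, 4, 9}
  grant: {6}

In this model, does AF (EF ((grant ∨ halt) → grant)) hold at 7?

Sat(grant ∨ halt) = {0, 4, 6, 9}
Sat((grant ∨ halt) → grant) = {1, 2, 3, 5, 6, 7, 8}
EF ((grant ∨ halt) → grant): least fixpoint, start Z0 = {1, 2, 3, 5, 6, 7, 8}, add states with some successor in Z. Z1 = {1, 2, 3, 5, 6, 7, 8, 9}; fixed.
Sat(EF ((grant ∨ halt) → grant)) = {1, 2, 3, 5, 6, 7, 8, 9}
AF (EF ((grant ∨ halt) → grant)): least fixpoint, start Z0 = {1, 2, 3, 5, 6, 7, 8, 9}, add states with every successor in Z. Already a fixed point.
Sat(AF (EF ((grant ∨ halt) → grant))) = {1, 2, 3, 5, 6, 7, 8, 9}
7 ∈ Sat(AF (EF ((grant ∨ halt) → grant))) = {1, 2, 3, 5, 6, 7, 8, 9}, so the formula holds at 7.

Yes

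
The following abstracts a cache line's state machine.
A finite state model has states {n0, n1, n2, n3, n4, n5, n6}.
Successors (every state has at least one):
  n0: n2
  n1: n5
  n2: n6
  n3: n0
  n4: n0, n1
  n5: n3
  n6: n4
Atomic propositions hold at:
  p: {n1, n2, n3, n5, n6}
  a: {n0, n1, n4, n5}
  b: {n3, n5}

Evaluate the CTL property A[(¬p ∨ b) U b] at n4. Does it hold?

Sat(¬p) = {n0, n4}
Sat(¬p ∨ b) = {n0, n3, n4, n5}
A[(¬p ∨ b) U b]: least fixpoint, start Z0 = Sat(b) = {n3, n5}, add states in Sat(¬p ∨ b) with every successor in Z. Already a fixed point.
Sat(A[(¬p ∨ b) U b]) = {n3, n5}
n4 ∉ Sat(A[(¬p ∨ b) U b]) = {n3, n5}, so the formula does not hold at n4.

No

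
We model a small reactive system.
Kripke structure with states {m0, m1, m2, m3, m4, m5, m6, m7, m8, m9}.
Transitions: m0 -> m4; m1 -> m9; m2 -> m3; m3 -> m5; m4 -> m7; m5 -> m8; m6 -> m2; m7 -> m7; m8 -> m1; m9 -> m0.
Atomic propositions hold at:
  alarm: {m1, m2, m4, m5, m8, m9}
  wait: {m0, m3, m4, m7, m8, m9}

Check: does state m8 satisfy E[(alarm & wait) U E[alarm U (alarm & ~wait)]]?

Sat(alarm & wait) = {m4, m8, m9}
Sat(~wait) = {m1, m2, m5, m6}
Sat(alarm & ~wait) = {m1, m2, m5}
E[alarm U (alarm & ~wait)]: least fixpoint, start Z0 = Sat((alarm & ~wait)) = {m1, m2, m5}, add states in Sat(alarm) with some successor in Z. Z1 = {m1, m2, m5, m8}; fixed.
Sat(E[alarm U (alarm & ~wait)]) = {m1, m2, m5, m8}
E[(alarm & wait) U E[alarm U (alarm & ~wait)]]: least fixpoint, start Z0 = Sat(E[alarm U (alarm & ~wait)]) = {m1, m2, m5, m8}, add states in Sat(alarm & wait) with some successor in Z. Already a fixed point.
Sat(E[(alarm & wait) U E[alarm U (alarm & ~wait)]]) = {m1, m2, m5, m8}
m8 ∈ Sat(E[(alarm & wait) U E[alarm U (alarm & ~wait)]]) = {m1, m2, m5, m8}, so the formula holds at m8.

Yes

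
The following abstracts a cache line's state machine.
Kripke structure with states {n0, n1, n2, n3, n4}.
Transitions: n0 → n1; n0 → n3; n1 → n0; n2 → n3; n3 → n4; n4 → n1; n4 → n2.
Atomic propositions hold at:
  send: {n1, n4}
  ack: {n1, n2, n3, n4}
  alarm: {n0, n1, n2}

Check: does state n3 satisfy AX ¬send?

No

Sat(¬send) = {n0, n2, n3}
Sat(AX ¬send) = {s : every successor in {n0, n2, n3}} = {n1, n2}
n3 ∉ Sat(AX ¬send) = {n1, n2}, so the formula does not hold at n3.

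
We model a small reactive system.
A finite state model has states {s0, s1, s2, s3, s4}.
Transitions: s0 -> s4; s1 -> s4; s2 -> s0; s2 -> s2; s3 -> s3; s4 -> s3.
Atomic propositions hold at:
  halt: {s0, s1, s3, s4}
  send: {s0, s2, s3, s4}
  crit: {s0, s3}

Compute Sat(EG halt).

{s0, s1, s3, s4}

EG halt: greatest fixpoint, start Z0 = {s0, s1, s3, s4}, keep only states in Sat with some successor in Z. Already a fixed point.
Sat(EG halt) = {s0, s1, s3, s4}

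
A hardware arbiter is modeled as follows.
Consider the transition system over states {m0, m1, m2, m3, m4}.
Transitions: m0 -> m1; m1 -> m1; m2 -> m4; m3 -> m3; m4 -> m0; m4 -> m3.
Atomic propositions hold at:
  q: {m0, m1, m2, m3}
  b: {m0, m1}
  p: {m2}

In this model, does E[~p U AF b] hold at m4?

Sat(~p) = {m0, m1, m3, m4}
AF b: least fixpoint, start Z0 = {m0, m1}, add states with every successor in Z. Already a fixed point.
Sat(AF b) = {m0, m1}
E[~p U AF b]: least fixpoint, start Z0 = Sat(AF b) = {m0, m1}, add states in Sat(~p) with some successor in Z. Z1 = {m0, m1, m4}; fixed.
Sat(E[~p U AF b]) = {m0, m1, m4}
m4 ∈ Sat(E[~p U AF b]) = {m0, m1, m4}, so the formula holds at m4.

Yes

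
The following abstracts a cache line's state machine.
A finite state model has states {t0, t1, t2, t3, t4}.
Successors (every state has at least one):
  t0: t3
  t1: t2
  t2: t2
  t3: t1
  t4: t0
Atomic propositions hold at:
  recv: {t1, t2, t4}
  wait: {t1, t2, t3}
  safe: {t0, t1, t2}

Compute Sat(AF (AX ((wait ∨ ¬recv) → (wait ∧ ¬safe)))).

Sat(¬recv) = {t0, t3}
Sat(wait ∨ ¬recv) = {t0, t1, t2, t3}
Sat(¬safe) = {t3, t4}
Sat(wait ∧ ¬safe) = {t3}
Sat((wait ∨ ¬recv) → (wait ∧ ¬safe)) = {t3, t4}
Sat(AX ((wait ∨ ¬recv) → (wait ∧ ¬safe))) = {s : every successor in {t3, t4}} = {t0}
AF (AX ((wait ∨ ¬recv) → (wait ∧ ¬safe))): least fixpoint, start Z0 = {t0}, add states with every successor in Z. Z1 = {t0, t4}; fixed.
Sat(AF (AX ((wait ∨ ¬recv) → (wait ∧ ¬safe)))) = {t0, t4}

{t0, t4}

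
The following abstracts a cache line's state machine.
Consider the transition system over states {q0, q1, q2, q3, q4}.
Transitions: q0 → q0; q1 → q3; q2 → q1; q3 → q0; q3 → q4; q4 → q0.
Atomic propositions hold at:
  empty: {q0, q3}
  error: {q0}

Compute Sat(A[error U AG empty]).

{q0}

AG empty: greatest fixpoint, start Z0 = {q0, q3}, keep only states in Sat with every successor in Z. Z1 = {q0}; fixed.
Sat(AG empty) = {q0}
A[error U AG empty]: least fixpoint, start Z0 = Sat(AG empty) = {q0}, add states in Sat(error) with every successor in Z. Already a fixed point.
Sat(A[error U AG empty]) = {q0}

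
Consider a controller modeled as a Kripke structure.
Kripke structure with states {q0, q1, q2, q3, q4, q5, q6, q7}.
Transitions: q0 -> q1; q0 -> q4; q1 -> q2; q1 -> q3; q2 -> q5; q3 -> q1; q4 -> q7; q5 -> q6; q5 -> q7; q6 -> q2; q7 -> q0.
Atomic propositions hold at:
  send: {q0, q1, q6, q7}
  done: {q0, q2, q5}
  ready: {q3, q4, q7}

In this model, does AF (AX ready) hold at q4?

Yes

Sat(AX ready) = {s : every successor in {q3, q4, q7}} = {q4}
AF (AX ready): least fixpoint, start Z0 = {q4}, add states with every successor in Z. Already a fixed point.
Sat(AF (AX ready)) = {q4}
q4 ∈ Sat(AF (AX ready)) = {q4}, so the formula holds at q4.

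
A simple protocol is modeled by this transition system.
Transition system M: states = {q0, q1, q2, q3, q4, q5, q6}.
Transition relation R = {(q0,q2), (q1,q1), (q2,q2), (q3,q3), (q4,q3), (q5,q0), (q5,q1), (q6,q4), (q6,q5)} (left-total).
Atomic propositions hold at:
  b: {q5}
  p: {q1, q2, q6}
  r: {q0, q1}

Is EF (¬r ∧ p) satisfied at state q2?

Yes

Sat(¬r) = {q2, q3, q4, q5, q6}
Sat(¬r ∧ p) = {q2, q6}
EF (¬r ∧ p): least fixpoint, start Z0 = {q2, q6}, add states with some successor in Z. Z1 = {q0, q2, q6}; Z2 = {q0, q2, q5, q6}; fixed.
Sat(EF (¬r ∧ p)) = {q0, q2, q5, q6}
q2 ∈ Sat(EF (¬r ∧ p)) = {q0, q2, q5, q6}, so the formula holds at q2.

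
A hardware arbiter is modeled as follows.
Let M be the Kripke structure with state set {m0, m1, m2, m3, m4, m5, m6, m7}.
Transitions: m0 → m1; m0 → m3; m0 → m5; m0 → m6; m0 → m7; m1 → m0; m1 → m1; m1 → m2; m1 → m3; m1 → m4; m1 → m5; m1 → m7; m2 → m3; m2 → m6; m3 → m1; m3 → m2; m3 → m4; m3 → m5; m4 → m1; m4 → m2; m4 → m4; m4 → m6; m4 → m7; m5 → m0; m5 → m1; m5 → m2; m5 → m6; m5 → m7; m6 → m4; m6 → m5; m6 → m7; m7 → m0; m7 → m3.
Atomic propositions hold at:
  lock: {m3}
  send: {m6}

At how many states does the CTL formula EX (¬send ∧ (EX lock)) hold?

7

Sat(¬send) = {m0, m1, m2, m3, m4, m5, m7}
Sat(EX lock) = {s : some successor in {m3}} = {m0, m1, m2, m7}
Sat(¬send ∧ (EX lock)) = {m0, m1, m2, m7}
Sat(EX (¬send ∧ (EX lock))) = {s : some successor in {m0, m1, m2, m7}} = {m0, m1, m3, m4, m5, m6, m7}
|Sat(EX (¬send ∧ (EX lock)))| = |{m0, m1, m3, m4, m5, m6, m7}| = 7.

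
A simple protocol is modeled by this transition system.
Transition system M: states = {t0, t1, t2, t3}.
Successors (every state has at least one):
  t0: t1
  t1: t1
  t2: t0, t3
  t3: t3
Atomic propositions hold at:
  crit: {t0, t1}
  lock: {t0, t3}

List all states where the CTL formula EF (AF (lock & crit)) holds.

{t0, t2}

Sat(lock & crit) = {t0}
AF (lock & crit): least fixpoint, start Z0 = {t0}, add states with every successor in Z. Already a fixed point.
Sat(AF (lock & crit)) = {t0}
EF (AF (lock & crit)): least fixpoint, start Z0 = {t0}, add states with some successor in Z. Z1 = {t0, t2}; fixed.
Sat(EF (AF (lock & crit))) = {t0, t2}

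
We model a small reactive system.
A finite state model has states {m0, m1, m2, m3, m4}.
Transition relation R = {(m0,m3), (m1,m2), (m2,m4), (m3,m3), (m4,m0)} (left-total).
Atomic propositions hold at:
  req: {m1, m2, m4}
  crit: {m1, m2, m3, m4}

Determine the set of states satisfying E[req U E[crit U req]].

E[crit U req]: least fixpoint, start Z0 = Sat(req) = {m1, m2, m4}, add states in Sat(crit) with some successor in Z. Already a fixed point.
Sat(E[crit U req]) = {m1, m2, m4}
E[req U E[crit U req]]: least fixpoint, start Z0 = Sat(E[crit U req]) = {m1, m2, m4}, add states in Sat(req) with some successor in Z. Already a fixed point.
Sat(E[req U E[crit U req]]) = {m1, m2, m4}

{m1, m2, m4}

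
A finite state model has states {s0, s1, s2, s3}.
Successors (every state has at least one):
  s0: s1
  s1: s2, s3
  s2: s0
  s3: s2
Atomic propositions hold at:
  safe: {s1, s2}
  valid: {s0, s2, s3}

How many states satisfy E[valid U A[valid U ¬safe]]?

Sat(¬safe) = {s0, s3}
A[valid U ¬safe]: least fixpoint, start Z0 = Sat(¬safe) = {s0, s3}, add states in Sat(valid) with every successor in Z. Z1 = {s0, s2, s3}; fixed.
Sat(A[valid U ¬safe]) = {s0, s2, s3}
E[valid U A[valid U ¬safe]]: least fixpoint, start Z0 = Sat(A[valid U ¬safe]) = {s0, s2, s3}, add states in Sat(valid) with some successor in Z. Already a fixed point.
Sat(E[valid U A[valid U ¬safe]]) = {s0, s2, s3}
|Sat(E[valid U A[valid U ¬safe]])| = |{s0, s2, s3}| = 3.

3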